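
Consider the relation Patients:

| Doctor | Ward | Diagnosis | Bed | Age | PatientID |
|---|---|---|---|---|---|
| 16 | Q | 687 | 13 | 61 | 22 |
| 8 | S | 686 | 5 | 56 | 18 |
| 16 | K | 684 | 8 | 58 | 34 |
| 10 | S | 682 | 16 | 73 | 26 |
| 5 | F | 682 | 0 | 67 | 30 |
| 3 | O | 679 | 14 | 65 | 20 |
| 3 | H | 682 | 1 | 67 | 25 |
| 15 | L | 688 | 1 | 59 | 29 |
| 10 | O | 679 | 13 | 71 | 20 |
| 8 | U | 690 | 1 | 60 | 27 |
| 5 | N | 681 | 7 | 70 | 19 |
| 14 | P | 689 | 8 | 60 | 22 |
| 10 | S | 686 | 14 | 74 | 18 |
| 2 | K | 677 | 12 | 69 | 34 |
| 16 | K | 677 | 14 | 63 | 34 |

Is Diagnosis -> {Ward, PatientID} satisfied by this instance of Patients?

No

Diagnosis=687: 1 row → {Ward,PatientID} = (Q, 22) ✓
Diagnosis=686: 2 rows → {Ward,PatientID} = (S, 18), (S, 18) ✓
Diagnosis=684: 1 row → {Ward,PatientID} = (K, 34) ✓
Diagnosis=682: 3 rows → {Ward,PatientID} takes values {(S, 26), (F, 30), (H, 25)} — violation
Diagnosis=679: 2 rows → {Ward,PatientID} = (O, 20), (O, 20) ✓
Diagnosis=688: 1 row → {Ward,PatientID} = (L, 29) ✓
Diagnosis=690: 1 row → {Ward,PatientID} = (U, 27) ✓
Diagnosis=681: 1 row → {Ward,PatientID} = (N, 19) ✓
Diagnosis=689: 1 row → {Ward,PatientID} = (P, 22) ✓
Diagnosis=677: 2 rows → {Ward,PatientID} = (K, 34), (K, 34) ✓
Two rows agree on Diagnosis but differ on {Ward, PatientID}, so Diagnosis -> {Ward, PatientID} does not hold.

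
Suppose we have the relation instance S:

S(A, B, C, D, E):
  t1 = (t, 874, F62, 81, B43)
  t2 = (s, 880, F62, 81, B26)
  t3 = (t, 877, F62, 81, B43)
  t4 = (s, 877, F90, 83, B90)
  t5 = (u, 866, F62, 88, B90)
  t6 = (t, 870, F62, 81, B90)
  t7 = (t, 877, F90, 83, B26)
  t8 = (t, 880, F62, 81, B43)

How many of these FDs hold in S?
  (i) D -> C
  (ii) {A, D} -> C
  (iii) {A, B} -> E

(i) D -> C: every LHS value maps to a single RHS value — holds.
(ii) {A, D} -> C: every LHS value maps to a single RHS value — holds.
(iii) {A, B} -> E: (A=t, B=877): rows 3, 7 → E takes values {B43, B26} — violation — fails.
2 of the 3 dependencies hold.

2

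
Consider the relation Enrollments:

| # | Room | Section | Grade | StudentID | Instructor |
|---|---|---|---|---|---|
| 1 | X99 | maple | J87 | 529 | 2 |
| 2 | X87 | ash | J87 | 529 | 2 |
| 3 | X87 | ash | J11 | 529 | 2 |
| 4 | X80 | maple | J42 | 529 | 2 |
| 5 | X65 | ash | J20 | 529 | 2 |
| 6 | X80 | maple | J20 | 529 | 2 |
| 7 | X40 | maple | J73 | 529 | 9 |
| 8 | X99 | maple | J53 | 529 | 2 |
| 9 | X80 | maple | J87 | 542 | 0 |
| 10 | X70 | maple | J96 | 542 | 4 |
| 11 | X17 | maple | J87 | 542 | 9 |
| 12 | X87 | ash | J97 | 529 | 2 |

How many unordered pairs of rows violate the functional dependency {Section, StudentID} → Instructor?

(Section=maple, StudentID=529): violating pairs (1,7), (4,7), (6,7), (7,8) — 4 pairs.
(Section=ash, StudentID=529): all 4 rows agree on Instructor — 0 pairs.
(Section=maple, StudentID=542): violating pairs (9,10), (9,11), (10,11) — 3 pairs.

7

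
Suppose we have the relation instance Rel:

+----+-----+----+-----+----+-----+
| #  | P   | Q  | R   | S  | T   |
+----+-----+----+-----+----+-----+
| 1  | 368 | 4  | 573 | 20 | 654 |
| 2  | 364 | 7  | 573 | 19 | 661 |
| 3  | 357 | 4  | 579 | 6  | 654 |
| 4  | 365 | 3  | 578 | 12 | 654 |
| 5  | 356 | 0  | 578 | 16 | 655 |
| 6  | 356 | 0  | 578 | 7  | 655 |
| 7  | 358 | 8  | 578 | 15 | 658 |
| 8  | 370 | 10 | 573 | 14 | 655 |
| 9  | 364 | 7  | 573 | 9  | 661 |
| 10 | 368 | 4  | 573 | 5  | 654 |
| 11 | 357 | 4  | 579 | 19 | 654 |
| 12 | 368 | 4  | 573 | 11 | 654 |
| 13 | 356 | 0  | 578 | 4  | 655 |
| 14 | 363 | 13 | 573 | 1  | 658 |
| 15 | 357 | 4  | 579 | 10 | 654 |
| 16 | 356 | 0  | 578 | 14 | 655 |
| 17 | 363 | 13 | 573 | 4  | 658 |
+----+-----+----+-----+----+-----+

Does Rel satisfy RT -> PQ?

Yes

(R=573, T=654): rows 1, 10, 12 → {P,Q} = (368, 4), (368, 4), (368, 4) ✓
(R=573, T=661): rows 2, 9 → {P,Q} = (364, 7), (364, 7) ✓
(R=579, T=654): rows 3, 11, 15 → {P,Q} = (357, 4), (357, 4), (357, 4) ✓
(R=578, T=654): row 4 → {P,Q} = (365, 3) ✓
(R=578, T=655): rows 5, 6, 13, 16 → {P,Q} = (356, 0), (356, 0), (356, 0), (356, 0) ✓
(R=578, T=658): row 7 → {P,Q} = (358, 8) ✓
(R=573, T=655): row 8 → {P,Q} = (370, 10) ✓
(R=573, T=658): rows 14, 17 → {P,Q} = (363, 13), (363, 13) ✓
Every RT value is associated with a single PQ value, so RT -> PQ holds.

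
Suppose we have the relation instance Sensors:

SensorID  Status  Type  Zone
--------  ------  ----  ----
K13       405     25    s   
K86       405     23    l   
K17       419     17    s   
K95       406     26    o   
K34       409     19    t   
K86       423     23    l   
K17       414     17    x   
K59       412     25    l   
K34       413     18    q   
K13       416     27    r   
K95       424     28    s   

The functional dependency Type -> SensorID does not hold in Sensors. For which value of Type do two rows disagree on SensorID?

25

Type=25: 2 rows → SensorID takes values {K13, K59} — violation
Type=23: 2 rows → SensorID = K86, K86 ✓
Type=17: 2 rows → SensorID = K17, K17 ✓
Type=26: 1 row → SensorID = K95 ✓
Type=19: 1 row → SensorID = K34 ✓
Type=18: 1 row → SensorID = K34 ✓
Type=27: 1 row → SensorID = K13 ✓
Type=28: 1 row → SensorID = K95 ✓
The only Type value with inconsistent SensorID is Type=25.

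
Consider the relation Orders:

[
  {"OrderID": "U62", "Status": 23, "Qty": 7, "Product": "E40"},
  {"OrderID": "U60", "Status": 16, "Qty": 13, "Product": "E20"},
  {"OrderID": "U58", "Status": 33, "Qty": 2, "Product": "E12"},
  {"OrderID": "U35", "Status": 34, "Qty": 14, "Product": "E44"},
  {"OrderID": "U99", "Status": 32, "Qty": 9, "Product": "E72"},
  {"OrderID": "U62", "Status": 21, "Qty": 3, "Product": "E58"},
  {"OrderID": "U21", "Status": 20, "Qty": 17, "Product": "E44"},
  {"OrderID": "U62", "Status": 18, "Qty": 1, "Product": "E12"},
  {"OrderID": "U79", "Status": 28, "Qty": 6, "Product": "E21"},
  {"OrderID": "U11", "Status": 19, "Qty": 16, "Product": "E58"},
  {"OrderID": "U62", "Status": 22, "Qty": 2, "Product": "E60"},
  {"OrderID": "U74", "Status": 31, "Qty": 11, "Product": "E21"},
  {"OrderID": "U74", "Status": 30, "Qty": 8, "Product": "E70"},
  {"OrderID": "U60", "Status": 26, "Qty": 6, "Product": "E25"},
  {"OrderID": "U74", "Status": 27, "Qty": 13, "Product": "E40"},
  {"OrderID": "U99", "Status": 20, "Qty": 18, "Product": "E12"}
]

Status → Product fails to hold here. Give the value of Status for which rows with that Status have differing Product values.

20

Status=23: 1 row → Product = E40 ✓
Status=16: 1 row → Product = E20 ✓
Status=33: 1 row → Product = E12 ✓
Status=34: 1 row → Product = E44 ✓
Status=32: 1 row → Product = E72 ✓
Status=21: 1 row → Product = E58 ✓
Status=20: 2 rows → Product takes values {E44, E12} — violation
Status=18: 1 row → Product = E12 ✓
Status=28: 1 row → Product = E21 ✓
Status=19: 1 row → Product = E58 ✓
Status=22: 1 row → Product = E60 ✓
Status=31: 1 row → Product = E21 ✓
Status=30: 1 row → Product = E70 ✓
Status=26: 1 row → Product = E25 ✓
Status=27: 1 row → Product = E40 ✓
The only Status value with inconsistent Product is Status=20.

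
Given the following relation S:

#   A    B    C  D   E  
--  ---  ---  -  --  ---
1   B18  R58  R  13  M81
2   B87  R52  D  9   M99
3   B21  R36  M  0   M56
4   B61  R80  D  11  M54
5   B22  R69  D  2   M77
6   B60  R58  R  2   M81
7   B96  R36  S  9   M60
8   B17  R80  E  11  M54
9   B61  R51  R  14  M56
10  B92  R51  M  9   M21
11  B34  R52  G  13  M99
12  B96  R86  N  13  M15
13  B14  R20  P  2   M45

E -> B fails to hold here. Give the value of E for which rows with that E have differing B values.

E=M81: rows 1, 6 → B = R58, R58 ✓
E=M99: rows 2, 11 → B = R52, R52 ✓
E=M56: rows 3, 9 → B takes values {R36, R51} — violation
E=M54: rows 4, 8 → B = R80, R80 ✓
E=M77: row 5 → B = R69 ✓
E=M60: row 7 → B = R36 ✓
E=M21: row 10 → B = R51 ✓
E=M15: row 12 → B = R86 ✓
E=M45: row 13 → B = R20 ✓
The only E value with inconsistent B is E=M56.

M56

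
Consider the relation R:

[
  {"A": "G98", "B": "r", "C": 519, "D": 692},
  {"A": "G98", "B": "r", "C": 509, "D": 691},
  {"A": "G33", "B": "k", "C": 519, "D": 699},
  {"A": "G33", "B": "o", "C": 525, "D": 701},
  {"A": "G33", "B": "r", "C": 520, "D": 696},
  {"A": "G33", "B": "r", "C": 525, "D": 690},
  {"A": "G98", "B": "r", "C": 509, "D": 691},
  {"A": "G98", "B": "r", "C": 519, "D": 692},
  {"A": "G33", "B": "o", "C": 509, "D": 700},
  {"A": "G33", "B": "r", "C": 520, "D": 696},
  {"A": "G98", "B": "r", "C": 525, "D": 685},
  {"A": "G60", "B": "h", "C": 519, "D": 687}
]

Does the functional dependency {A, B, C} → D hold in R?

Yes

(A=G98, B=r, C=519): 2 rows → D = 692, 692 ✓
(A=G98, B=r, C=509): 2 rows → D = 691, 691 ✓
(A=G33, B=k, C=519): 1 row → D = 699 ✓
(A=G33, B=o, C=525): 1 row → D = 701 ✓
(A=G33, B=r, C=520): 2 rows → D = 696, 696 ✓
(A=G33, B=r, C=525): 1 row → D = 690 ✓
(A=G33, B=o, C=509): 1 row → D = 700 ✓
(A=G98, B=r, C=525): 1 row → D = 685 ✓
(A=G60, B=h, C=519): 1 row → D = 687 ✓
Every {A, B, C} value is associated with a single D value, so {A, B, C} → D holds.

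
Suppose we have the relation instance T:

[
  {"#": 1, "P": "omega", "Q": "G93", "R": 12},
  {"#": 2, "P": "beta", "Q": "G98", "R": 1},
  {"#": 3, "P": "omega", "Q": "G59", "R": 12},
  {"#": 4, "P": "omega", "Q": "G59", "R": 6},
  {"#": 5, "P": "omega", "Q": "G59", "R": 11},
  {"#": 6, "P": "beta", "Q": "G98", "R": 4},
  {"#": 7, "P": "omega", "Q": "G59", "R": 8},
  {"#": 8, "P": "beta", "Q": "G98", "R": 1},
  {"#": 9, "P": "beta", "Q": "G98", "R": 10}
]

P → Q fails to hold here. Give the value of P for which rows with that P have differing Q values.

P=omega: rows 1, 3, 4, 5, 7 → Q takes values {G93, G59} — violation
P=beta: rows 2, 6, 8, 9 → Q = G98, G98, G98, G98 ✓
The only P value with inconsistent Q is P=omega.

omega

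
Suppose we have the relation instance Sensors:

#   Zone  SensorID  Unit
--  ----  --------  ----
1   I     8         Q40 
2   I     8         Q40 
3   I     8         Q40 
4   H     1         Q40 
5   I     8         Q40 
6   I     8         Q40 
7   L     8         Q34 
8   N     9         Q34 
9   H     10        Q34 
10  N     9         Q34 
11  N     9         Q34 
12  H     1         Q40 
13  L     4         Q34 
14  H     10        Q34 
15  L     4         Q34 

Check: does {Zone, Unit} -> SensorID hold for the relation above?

(Zone=I, Unit=Q40): rows 1, 2, 3, 5, 6 → SensorID = 8, 8, 8, 8, 8 ✓
(Zone=H, Unit=Q40): rows 4, 12 → SensorID = 1, 1 ✓
(Zone=L, Unit=Q34): rows 7, 13, 15 → SensorID takes values {8, 4} — violation
(Zone=N, Unit=Q34): rows 8, 10, 11 → SensorID = 9, 9, 9 ✓
(Zone=H, Unit=Q34): rows 9, 14 → SensorID = 10, 10 ✓
Two rows agree on {Zone, Unit} but differ on SensorID, so {Zone, Unit} -> SensorID does not hold.

No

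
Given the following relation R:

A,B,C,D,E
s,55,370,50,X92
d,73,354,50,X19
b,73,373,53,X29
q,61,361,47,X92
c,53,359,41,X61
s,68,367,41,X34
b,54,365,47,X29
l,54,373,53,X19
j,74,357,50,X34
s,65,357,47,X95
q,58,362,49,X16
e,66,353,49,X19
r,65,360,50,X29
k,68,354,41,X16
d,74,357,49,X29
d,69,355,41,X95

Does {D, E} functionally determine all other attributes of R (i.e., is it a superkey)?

All 16 rows have distinct {D, E} values, so {D, E} → (all attributes) holds and {D, E} is a superkey.

Yes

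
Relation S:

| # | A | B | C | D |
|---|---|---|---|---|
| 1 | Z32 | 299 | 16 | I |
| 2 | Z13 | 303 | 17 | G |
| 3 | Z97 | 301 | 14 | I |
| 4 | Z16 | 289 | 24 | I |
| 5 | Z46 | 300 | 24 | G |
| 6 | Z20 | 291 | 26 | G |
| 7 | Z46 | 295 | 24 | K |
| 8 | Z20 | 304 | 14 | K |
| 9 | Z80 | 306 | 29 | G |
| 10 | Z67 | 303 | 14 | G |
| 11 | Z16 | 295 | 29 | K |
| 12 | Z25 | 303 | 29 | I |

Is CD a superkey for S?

All 12 rows have distinct CD values, so CD → (all attributes) holds and CD is a superkey.

Yes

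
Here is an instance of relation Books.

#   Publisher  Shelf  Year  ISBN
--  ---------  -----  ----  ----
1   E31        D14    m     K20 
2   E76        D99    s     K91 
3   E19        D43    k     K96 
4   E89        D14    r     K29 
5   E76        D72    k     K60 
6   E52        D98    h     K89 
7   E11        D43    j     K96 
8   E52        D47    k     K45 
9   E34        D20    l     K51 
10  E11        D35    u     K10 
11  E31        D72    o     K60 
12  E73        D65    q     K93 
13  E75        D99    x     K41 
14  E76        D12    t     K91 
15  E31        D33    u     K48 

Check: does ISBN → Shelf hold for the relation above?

ISBN=K20: row 1 → Shelf = D14 ✓
ISBN=K91: rows 2, 14 → Shelf takes values {D99, D12} — violation
ISBN=K96: rows 3, 7 → Shelf = D43, D43 ✓
ISBN=K29: row 4 → Shelf = D14 ✓
ISBN=K60: rows 5, 11 → Shelf = D72, D72 ✓
ISBN=K89: row 6 → Shelf = D98 ✓
ISBN=K45: row 8 → Shelf = D47 ✓
ISBN=K51: row 9 → Shelf = D20 ✓
ISBN=K10: row 10 → Shelf = D35 ✓
ISBN=K93: row 12 → Shelf = D65 ✓
ISBN=K41: row 13 → Shelf = D99 ✓
ISBN=K48: row 15 → Shelf = D33 ✓
Two rows agree on ISBN but differ on Shelf, so ISBN → Shelf does not hold.

No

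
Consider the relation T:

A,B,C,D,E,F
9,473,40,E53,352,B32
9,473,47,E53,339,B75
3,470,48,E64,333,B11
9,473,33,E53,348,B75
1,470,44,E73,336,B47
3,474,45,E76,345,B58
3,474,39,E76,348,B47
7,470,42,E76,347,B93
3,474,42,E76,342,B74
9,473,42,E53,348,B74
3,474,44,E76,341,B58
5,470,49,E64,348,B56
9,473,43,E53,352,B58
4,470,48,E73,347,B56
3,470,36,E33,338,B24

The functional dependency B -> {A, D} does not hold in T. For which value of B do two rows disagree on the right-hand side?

470

B=473: 5 rows → {A,D} = (9, E53), (9, E53), (9, E53), (9, E53), (9, E53) ✓
B=470: 6 rows → {A,D} takes values {(3, E64), (1, E73), (7, E76), (5, E64), (4, E73), (3, E33)} — violation
B=474: 4 rows → {A,D} = (3, E76), (3, E76), (3, E76), (3, E76) ✓
The only B value with inconsistent RHS is B=470.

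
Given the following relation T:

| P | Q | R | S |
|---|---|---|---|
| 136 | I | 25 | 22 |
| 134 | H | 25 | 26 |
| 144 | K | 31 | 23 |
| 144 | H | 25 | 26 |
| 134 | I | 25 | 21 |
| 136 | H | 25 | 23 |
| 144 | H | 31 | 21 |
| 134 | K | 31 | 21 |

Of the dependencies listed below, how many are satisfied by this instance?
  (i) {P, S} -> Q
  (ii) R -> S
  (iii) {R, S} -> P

(i) {P, S} -> Q: (P=134, S=21): 2 rows → Q takes values {I, K} — violation — fails.
(ii) R -> S: R=25: 5 rows → S takes values {22, 26, 21, 23} — violation; R=31: 3 rows → S takes values {23, 21} — violation — fails.
(iii) {R, S} -> P: (R=25, S=26): 2 rows → P takes values {134, 144} — violation; (R=31, S=21): 2 rows → P takes values {144, 134} — violation — fails.
None of the 3 dependencies hold.

0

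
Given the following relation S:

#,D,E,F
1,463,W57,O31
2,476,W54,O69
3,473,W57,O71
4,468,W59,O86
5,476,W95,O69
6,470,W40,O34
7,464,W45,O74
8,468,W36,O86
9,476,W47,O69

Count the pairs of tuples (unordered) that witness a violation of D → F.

D=476: all 3 rows agree on F — 0 pairs.
D=468: all 2 rows agree on F — 0 pairs.

0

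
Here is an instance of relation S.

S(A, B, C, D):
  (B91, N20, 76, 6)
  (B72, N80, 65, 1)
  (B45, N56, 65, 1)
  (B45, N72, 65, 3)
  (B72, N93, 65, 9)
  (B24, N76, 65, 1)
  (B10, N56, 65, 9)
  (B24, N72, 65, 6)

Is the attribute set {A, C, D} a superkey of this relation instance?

Yes

All 8 rows have distinct {A, C, D} values, so {A, C, D} → (all attributes) holds and {A, C, D} is a superkey.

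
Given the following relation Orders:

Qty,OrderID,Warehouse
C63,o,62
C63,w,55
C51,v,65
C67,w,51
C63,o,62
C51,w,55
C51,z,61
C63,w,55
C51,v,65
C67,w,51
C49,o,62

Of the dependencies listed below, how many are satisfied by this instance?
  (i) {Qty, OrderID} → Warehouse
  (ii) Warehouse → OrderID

(i) {Qty, OrderID} → Warehouse: every LHS value maps to a single RHS value — holds.
(ii) Warehouse → OrderID: every LHS value maps to a single RHS value — holds.
2 of the 2 dependencies hold.

2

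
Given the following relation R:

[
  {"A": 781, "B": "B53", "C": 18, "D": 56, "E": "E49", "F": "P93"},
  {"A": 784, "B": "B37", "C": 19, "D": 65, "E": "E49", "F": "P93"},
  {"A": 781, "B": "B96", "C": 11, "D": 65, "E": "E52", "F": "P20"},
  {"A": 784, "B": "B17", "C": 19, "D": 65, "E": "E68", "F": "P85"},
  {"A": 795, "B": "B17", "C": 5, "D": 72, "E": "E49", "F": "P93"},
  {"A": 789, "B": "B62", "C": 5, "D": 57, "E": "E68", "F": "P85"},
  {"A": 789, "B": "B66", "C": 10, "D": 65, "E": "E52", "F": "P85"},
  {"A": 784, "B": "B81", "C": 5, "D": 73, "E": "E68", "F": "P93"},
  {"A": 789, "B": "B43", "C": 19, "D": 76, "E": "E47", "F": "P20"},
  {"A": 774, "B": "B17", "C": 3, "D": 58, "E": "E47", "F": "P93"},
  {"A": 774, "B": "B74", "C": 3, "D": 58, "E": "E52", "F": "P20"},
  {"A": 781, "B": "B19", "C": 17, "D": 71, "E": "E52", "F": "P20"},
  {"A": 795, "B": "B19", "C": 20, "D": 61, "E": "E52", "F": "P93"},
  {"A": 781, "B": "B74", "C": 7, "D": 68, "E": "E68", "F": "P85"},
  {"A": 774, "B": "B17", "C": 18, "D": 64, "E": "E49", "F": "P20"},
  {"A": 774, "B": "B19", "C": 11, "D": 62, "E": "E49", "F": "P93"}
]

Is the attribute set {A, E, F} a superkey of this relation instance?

Two distinct rows share (A=781, E=E52, F=P20), so {A, E, F} does not determine every attribute — not a superkey.

No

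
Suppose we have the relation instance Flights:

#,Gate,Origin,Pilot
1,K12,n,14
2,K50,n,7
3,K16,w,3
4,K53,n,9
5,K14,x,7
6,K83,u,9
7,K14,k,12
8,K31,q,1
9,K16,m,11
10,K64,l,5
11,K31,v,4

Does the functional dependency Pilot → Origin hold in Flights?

No

Pilot=14: row 1 → Origin = n ✓
Pilot=7: rows 2, 5 → Origin takes values {n, x} — violation
Pilot=3: row 3 → Origin = w ✓
Pilot=9: rows 4, 6 → Origin takes values {n, u} — violation
Pilot=12: row 7 → Origin = k ✓
Pilot=1: row 8 → Origin = q ✓
Pilot=11: row 9 → Origin = m ✓
Pilot=5: row 10 → Origin = l ✓
Pilot=4: row 11 → Origin = v ✓
Two rows agree on Pilot but differ on Origin, so Pilot → Origin does not hold.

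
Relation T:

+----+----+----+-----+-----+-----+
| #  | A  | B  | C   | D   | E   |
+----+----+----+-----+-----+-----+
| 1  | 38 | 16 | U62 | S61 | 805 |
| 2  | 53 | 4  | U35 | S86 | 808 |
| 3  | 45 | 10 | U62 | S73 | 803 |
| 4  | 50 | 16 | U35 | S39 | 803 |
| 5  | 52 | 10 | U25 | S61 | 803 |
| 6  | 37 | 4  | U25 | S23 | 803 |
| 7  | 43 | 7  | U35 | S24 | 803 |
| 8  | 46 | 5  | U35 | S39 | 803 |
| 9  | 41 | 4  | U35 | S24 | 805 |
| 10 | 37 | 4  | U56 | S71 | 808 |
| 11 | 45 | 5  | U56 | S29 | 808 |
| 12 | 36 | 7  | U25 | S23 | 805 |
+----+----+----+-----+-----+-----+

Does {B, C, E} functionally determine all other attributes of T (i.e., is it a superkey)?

Yes

All 12 rows have distinct {B, C, E} values, so {B, C, E} → (all attributes) holds and {B, C, E} is a superkey.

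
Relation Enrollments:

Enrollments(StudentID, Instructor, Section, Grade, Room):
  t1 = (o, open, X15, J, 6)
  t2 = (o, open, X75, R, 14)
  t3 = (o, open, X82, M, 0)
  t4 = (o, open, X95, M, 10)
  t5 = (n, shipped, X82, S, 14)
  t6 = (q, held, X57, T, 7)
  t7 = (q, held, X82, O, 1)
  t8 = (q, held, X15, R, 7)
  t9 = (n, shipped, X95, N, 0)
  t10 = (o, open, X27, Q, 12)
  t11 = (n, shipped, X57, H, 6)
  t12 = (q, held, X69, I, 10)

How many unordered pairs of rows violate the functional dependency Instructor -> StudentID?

0

Instructor=open: all 5 rows agree on StudentID — 0 pairs.
Instructor=shipped: all 3 rows agree on StudentID — 0 pairs.
Instructor=held: all 4 rows agree on StudentID — 0 pairs.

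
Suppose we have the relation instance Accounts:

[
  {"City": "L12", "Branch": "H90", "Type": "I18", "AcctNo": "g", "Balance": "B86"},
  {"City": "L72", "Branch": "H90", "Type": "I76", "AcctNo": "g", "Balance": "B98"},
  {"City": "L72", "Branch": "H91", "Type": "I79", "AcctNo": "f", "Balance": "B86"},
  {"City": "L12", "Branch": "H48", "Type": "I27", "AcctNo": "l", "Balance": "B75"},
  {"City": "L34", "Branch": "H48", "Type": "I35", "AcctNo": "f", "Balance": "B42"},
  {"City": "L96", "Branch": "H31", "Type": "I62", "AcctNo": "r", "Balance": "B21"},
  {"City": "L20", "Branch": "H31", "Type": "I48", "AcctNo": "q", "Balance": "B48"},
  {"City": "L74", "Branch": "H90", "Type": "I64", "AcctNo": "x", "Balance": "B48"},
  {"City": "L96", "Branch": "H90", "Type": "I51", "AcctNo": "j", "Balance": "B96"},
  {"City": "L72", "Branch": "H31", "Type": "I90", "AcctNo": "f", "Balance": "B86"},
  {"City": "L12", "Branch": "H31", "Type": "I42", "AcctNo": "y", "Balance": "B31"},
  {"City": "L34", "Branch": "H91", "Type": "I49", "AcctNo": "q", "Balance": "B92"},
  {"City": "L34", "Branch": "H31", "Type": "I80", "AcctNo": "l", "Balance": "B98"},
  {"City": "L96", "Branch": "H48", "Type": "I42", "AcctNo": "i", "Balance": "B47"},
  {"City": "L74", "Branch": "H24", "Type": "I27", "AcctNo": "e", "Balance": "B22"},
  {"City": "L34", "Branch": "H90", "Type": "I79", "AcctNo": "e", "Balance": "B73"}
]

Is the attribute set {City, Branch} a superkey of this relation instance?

All 16 rows have distinct {City, Branch} values, so {City, Branch} → (all attributes) holds and {City, Branch} is a superkey.

Yes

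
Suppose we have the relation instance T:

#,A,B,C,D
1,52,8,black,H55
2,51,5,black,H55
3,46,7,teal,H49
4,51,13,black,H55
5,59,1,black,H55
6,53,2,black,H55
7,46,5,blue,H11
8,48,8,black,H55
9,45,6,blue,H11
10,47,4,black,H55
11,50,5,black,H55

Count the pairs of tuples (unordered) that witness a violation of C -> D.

C=black: all 8 rows agree on D — 0 pairs.
C=blue: all 2 rows agree on D — 0 pairs.

0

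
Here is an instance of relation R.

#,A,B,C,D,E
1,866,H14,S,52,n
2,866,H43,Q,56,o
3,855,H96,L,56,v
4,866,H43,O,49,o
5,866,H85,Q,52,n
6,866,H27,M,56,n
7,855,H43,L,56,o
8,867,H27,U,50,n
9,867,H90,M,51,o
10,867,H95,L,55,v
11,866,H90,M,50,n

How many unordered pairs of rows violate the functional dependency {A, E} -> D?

(A=866, E=n): violating pairs (1,6), (1,11), (5,6), (5,11), (6,11) — 5 pairs.
(A=866, E=o): violating pairs (2,4) — 1 pair.

6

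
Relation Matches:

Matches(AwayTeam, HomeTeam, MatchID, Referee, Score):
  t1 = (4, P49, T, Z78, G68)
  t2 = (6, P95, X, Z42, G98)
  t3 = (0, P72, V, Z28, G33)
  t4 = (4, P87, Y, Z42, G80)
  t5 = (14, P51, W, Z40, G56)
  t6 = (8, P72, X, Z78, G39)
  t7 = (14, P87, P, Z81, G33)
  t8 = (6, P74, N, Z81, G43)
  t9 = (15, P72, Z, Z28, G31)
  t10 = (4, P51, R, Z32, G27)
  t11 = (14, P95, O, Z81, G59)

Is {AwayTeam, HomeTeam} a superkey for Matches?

All 11 rows have distinct {AwayTeam, HomeTeam} values, so {AwayTeam, HomeTeam} → (all attributes) holds and {AwayTeam, HomeTeam} is a superkey.

Yes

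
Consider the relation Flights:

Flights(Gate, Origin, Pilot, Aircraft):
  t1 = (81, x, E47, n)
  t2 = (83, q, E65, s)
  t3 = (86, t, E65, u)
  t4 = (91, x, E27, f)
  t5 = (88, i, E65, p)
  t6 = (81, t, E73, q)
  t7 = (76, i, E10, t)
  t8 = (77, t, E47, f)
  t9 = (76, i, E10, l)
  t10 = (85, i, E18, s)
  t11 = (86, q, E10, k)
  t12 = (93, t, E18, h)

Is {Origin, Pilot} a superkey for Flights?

No

Rows 7 and 9 have the same {Origin, Pilot} value (Origin=i, Pilot=E10) but are distinct tuples, so {Origin, Pilot} does not determine every attribute — not a superkey.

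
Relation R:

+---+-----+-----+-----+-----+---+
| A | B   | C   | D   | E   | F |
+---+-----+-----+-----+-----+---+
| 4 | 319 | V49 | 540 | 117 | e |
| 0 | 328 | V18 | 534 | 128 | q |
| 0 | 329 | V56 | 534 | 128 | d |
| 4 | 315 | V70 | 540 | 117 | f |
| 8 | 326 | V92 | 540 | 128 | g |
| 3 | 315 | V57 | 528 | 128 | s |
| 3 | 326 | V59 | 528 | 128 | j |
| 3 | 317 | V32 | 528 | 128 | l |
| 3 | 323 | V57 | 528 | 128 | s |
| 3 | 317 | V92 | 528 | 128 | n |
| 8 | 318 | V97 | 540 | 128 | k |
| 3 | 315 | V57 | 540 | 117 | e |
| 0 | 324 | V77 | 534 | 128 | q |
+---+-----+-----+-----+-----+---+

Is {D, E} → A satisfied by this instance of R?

No

(D=540, E=117): 3 rows → A takes values {4, 3} — violation
(D=534, E=128): 3 rows → A = 0, 0, 0 ✓
(D=540, E=128): 2 rows → A = 8, 8 ✓
(D=528, E=128): 5 rows → A = 3, 3, 3, 3, 3 ✓
Two rows agree on {D, E} but differ on A, so {D, E} → A does not hold.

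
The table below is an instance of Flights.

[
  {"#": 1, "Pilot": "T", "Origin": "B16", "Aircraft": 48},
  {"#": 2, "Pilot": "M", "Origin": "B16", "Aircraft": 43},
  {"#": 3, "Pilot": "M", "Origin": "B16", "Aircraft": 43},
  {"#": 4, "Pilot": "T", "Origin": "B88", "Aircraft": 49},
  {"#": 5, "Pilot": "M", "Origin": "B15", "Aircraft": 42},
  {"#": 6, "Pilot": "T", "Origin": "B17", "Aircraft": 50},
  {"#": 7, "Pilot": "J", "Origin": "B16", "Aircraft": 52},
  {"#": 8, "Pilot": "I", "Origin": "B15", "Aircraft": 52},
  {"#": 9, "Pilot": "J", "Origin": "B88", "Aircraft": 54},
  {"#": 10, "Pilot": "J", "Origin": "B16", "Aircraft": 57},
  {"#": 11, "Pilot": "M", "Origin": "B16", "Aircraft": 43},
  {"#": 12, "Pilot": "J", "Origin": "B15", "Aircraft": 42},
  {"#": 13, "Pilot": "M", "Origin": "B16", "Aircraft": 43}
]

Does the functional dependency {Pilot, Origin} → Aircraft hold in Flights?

(Pilot=T, Origin=B16): row 1 → Aircraft = 48 ✓
(Pilot=M, Origin=B16): rows 2, 3, 11, 13 → Aircraft = 43, 43, 43, 43 ✓
(Pilot=T, Origin=B88): row 4 → Aircraft = 49 ✓
(Pilot=M, Origin=B15): row 5 → Aircraft = 42 ✓
(Pilot=T, Origin=B17): row 6 → Aircraft = 50 ✓
(Pilot=J, Origin=B16): rows 7, 10 → Aircraft takes values {52, 57} — violation
(Pilot=I, Origin=B15): row 8 → Aircraft = 52 ✓
(Pilot=J, Origin=B88): row 9 → Aircraft = 54 ✓
(Pilot=J, Origin=B15): row 12 → Aircraft = 42 ✓
Two rows agree on {Pilot, Origin} but differ on Aircraft, so {Pilot, Origin} → Aircraft does not hold.

No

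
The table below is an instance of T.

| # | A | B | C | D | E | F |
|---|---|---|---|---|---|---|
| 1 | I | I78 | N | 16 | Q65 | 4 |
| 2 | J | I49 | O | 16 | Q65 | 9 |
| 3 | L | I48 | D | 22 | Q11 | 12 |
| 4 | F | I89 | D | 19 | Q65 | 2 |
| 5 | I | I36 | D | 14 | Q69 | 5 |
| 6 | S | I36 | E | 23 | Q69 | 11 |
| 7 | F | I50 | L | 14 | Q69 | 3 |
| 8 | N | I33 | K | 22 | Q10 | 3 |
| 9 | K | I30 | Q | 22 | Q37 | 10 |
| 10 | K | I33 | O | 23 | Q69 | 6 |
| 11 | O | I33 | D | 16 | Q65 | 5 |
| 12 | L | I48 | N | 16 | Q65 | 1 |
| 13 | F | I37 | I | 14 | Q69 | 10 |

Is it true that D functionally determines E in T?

No

D=16: rows 1, 2, 11, 12 → E = Q65, Q65, Q65, Q65 ✓
D=22: rows 3, 8, 9 → E takes values {Q11, Q10, Q37} — violation
D=19: row 4 → E = Q65 ✓
D=14: rows 5, 7, 13 → E = Q69, Q69, Q69 ✓
D=23: rows 6, 10 → E = Q69, Q69 ✓
Two rows agree on D but differ on E, so D → E does not hold.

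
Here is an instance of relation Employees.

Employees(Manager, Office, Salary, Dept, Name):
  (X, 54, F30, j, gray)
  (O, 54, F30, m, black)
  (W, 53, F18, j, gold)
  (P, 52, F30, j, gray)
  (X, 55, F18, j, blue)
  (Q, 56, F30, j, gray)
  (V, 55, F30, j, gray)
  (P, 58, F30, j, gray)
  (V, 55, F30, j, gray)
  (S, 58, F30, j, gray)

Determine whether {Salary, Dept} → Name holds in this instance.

No

(Salary=F30, Dept=j): 7 rows → Name = gray, gray, gray, gray, gray, gray, gray ✓
(Salary=F30, Dept=m): 1 row → Name = black ✓
(Salary=F18, Dept=j): 2 rows → Name takes values {gold, blue} — violation
Two rows agree on {Salary, Dept} but differ on Name, so {Salary, Dept} → Name does not hold.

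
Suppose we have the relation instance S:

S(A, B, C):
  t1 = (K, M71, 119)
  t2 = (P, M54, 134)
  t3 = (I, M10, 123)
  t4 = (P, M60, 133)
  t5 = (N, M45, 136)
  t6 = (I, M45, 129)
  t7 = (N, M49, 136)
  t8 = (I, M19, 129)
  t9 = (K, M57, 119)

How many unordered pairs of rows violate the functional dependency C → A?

C=119: all 2 rows agree on A — 0 pairs.
C=136: all 2 rows agree on A — 0 pairs.
C=129: all 2 rows agree on A — 0 pairs.

0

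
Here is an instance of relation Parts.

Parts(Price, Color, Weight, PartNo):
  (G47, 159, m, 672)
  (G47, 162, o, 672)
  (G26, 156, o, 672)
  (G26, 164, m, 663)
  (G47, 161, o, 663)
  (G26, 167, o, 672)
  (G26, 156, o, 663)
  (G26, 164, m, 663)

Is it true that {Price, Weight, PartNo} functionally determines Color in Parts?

(Price=G47, Weight=m, PartNo=672): 1 row → Color = 159 ✓
(Price=G47, Weight=o, PartNo=672): 1 row → Color = 162 ✓
(Price=G26, Weight=o, PartNo=672): 2 rows → Color takes values {156, 167} — violation
(Price=G26, Weight=m, PartNo=663): 2 rows → Color = 164, 164 ✓
(Price=G47, Weight=o, PartNo=663): 1 row → Color = 161 ✓
(Price=G26, Weight=o, PartNo=663): 1 row → Color = 156 ✓
Two rows agree on {Price, Weight, PartNo} but differ on Color, so {Price, Weight, PartNo} -> Color does not hold.

No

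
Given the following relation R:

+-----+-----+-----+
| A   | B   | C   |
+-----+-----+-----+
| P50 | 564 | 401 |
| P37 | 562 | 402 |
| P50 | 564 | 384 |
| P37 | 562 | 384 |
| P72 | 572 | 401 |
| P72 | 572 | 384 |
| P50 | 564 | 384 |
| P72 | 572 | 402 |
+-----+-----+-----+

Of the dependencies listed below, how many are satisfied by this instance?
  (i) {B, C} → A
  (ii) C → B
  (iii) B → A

(i) {B, C} → A: every LHS value maps to a single RHS value — holds.
(ii) C → B: C=401: 2 rows → B takes values {564, 572} — violation; C=402: 2 rows → B takes values {562, 572} — violation; C=384: 4 rows → B takes values {564, 562, 572} — violation — fails.
(iii) B → A: every LHS value maps to a single RHS value — holds.
2 of the 3 dependencies hold.

2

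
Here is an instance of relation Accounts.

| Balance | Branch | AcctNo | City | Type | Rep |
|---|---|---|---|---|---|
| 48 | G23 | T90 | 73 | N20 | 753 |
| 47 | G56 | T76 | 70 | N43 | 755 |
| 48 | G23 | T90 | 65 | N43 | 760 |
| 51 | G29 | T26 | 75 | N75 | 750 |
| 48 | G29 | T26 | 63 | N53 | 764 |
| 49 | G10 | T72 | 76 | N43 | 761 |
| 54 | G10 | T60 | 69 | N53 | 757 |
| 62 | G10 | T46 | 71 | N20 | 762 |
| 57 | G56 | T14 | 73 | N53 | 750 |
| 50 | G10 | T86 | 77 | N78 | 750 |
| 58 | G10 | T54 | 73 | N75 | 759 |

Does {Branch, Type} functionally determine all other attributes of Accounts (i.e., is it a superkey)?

All 11 rows have distinct {Branch, Type} values, so {Branch, Type} → (all attributes) holds and {Branch, Type} is a superkey.

Yes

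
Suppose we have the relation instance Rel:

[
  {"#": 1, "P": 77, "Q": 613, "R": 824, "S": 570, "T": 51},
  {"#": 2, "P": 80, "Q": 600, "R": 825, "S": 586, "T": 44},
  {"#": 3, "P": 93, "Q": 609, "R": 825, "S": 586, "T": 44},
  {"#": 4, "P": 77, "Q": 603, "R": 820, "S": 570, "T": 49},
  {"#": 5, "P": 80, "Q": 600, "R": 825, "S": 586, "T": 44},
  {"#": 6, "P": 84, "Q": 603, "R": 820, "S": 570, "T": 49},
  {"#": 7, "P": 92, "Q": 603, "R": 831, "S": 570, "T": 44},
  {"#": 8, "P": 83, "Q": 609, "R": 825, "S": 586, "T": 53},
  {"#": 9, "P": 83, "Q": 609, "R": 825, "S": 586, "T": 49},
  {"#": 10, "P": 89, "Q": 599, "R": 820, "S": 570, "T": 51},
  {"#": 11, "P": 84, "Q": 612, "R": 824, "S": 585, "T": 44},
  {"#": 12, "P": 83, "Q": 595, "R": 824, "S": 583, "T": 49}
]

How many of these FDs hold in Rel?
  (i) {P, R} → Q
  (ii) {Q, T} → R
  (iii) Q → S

3

(i) {P, R} → Q: every LHS value maps to a single RHS value — holds.
(ii) {Q, T} → R: every LHS value maps to a single RHS value — holds.
(iii) Q → S: every LHS value maps to a single RHS value — holds.
3 of the 3 dependencies hold.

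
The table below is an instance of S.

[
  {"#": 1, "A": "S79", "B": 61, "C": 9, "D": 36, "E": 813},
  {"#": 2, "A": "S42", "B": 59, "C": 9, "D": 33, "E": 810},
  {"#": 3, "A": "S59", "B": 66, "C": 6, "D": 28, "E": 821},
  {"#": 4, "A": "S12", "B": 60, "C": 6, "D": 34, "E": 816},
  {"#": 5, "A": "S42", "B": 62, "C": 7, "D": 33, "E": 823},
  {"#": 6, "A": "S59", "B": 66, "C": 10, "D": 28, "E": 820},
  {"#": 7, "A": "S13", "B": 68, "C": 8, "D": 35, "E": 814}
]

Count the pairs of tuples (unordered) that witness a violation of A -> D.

A=S42: all 2 rows agree on D — 0 pairs.
A=S59: all 2 rows agree on D — 0 pairs.

0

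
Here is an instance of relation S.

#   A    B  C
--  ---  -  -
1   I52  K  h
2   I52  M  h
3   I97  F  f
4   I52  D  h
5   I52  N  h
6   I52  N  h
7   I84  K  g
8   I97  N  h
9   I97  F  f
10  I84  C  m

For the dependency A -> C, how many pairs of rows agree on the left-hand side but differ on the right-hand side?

3

A=I52: all 5 rows agree on C — 0 pairs.
A=I97: violating pairs (3,8), (8,9) — 2 pairs.
A=I84: violating pairs (7,10) — 1 pair.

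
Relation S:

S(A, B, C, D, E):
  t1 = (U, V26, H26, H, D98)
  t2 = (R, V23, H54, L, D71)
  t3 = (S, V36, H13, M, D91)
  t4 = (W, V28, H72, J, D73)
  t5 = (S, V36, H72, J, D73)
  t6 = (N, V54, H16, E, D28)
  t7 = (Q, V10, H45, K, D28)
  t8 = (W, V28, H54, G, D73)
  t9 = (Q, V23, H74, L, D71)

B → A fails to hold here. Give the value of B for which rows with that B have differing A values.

B=V26: row 1 → A = U ✓
B=V23: rows 2, 9 → A takes values {R, Q} — violation
B=V36: rows 3, 5 → A = S, S ✓
B=V28: rows 4, 8 → A = W, W ✓
B=V54: row 6 → A = N ✓
B=V10: row 7 → A = Q ✓
The only B value with inconsistent A is B=V23.

V23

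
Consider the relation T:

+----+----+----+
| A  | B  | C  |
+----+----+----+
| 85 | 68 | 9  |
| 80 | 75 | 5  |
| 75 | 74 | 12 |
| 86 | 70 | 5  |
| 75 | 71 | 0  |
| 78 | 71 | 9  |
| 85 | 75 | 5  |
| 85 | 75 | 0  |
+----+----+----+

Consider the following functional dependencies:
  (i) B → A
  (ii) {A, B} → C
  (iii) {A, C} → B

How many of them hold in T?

(i) B → A: B=75: 3 rows → A takes values {80, 85} — violation; B=71: 2 rows → A takes values {75, 78} — violation — fails.
(ii) {A, B} → C: (A=85, B=75): 2 rows → C takes values {5, 0} — violation — fails.
(iii) {A, C} → B: every LHS value maps to a single RHS value — holds.
1 of the 3 dependencies holds.

1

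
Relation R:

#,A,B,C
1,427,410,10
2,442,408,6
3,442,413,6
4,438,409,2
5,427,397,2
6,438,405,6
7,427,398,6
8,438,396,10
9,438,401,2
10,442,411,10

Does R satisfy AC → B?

No

(A=427, C=10): row 1 → B = 410 ✓
(A=442, C=6): rows 2, 3 → B takes values {408, 413} — violation
(A=438, C=2): rows 4, 9 → B takes values {409, 401} — violation
(A=427, C=2): row 5 → B = 397 ✓
(A=438, C=6): row 6 → B = 405 ✓
(A=427, C=6): row 7 → B = 398 ✓
(A=438, C=10): row 8 → B = 396 ✓
(A=442, C=10): row 10 → B = 411 ✓
Two rows agree on AC but differ on B, so AC → B does not hold.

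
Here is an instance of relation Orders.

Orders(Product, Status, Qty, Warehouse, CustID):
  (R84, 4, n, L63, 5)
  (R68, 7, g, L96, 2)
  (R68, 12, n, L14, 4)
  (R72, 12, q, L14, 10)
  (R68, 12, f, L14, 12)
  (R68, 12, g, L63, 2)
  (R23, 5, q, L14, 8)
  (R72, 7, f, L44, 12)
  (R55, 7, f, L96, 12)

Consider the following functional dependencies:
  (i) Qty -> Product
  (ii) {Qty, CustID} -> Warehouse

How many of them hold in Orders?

0

(i) Qty -> Product: Qty=n: 2 rows → Product takes values {R84, R68} — violation; Qty=q: 2 rows → Product takes values {R72, R23} — violation; Qty=f: 3 rows → Product takes values {R68, R72, R55} — violation — fails.
(ii) {Qty, CustID} -> Warehouse: (Qty=g, CustID=2): 2 rows → Warehouse takes values {L96, L63} — violation; (Qty=f, CustID=12): 3 rows → Warehouse takes values {L14, L44, L96} — violation — fails.
None of the 2 dependencies hold.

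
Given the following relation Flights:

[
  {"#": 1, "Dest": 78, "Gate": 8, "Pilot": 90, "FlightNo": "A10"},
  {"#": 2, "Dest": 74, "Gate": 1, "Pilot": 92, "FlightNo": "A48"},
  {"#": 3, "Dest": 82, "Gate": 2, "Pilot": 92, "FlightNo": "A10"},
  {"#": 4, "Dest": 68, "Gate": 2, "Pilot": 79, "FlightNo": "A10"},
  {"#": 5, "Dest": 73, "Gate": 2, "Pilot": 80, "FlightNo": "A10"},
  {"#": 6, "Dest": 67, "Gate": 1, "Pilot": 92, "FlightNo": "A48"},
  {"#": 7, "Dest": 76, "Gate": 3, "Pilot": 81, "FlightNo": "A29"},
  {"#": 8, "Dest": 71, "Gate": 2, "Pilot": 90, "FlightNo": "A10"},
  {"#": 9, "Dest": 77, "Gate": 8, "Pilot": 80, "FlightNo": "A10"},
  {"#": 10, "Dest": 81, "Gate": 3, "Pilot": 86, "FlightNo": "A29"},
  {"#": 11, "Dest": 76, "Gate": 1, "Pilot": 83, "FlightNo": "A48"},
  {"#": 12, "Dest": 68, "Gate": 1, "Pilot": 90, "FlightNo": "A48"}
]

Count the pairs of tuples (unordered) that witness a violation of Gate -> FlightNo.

0

Gate=8: all 2 rows agree on FlightNo — 0 pairs.
Gate=1: all 4 rows agree on FlightNo — 0 pairs.
Gate=2: all 4 rows agree on FlightNo — 0 pairs.
Gate=3: all 2 rows agree on FlightNo — 0 pairs.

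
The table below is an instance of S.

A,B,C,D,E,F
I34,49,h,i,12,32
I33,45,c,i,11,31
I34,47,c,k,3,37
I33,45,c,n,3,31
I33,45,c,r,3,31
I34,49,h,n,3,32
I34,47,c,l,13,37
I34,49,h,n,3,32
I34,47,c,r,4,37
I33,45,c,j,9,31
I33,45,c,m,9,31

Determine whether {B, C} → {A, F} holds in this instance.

Yes

(B=49, C=h): 3 rows → {A,F} = (I34, 32), (I34, 32), (I34, 32) ✓
(B=45, C=c): 5 rows → {A,F} = (I33, 31), (I33, 31), (I33, 31), (I33, 31), (I33, 31) ✓
(B=47, C=c): 3 rows → {A,F} = (I34, 37), (I34, 37), (I34, 37) ✓
Every {B, C} value is associated with a single {A, F} value, so {B, C} → {A, F} holds.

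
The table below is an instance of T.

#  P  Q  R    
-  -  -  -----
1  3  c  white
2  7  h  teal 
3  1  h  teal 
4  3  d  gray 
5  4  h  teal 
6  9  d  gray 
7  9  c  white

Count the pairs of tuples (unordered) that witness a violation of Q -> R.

0

Q=c: all 2 rows agree on R — 0 pairs.
Q=h: all 3 rows agree on R — 0 pairs.
Q=d: all 2 rows agree on R — 0 pairs.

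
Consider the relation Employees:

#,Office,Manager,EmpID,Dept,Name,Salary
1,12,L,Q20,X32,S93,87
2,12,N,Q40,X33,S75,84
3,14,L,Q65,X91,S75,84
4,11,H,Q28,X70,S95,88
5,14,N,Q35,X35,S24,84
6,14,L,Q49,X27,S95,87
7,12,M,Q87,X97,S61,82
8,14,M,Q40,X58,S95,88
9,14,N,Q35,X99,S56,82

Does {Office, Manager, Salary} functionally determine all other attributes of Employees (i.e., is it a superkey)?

Yes

All 9 rows have distinct {Office, Manager, Salary} values, so {Office, Manager, Salary} → (all attributes) holds and {Office, Manager, Salary} is a superkey.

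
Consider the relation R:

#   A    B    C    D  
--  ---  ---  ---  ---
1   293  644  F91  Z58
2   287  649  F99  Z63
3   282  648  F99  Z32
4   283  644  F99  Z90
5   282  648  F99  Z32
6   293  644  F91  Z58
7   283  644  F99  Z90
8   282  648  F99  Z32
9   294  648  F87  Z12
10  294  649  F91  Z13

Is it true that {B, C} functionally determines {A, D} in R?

(B=644, C=F91): rows 1, 6 → {A,D} = (293, Z58), (293, Z58) ✓
(B=649, C=F99): row 2 → {A,D} = (287, Z63) ✓
(B=648, C=F99): rows 3, 5, 8 → {A,D} = (282, Z32), (282, Z32), (282, Z32) ✓
(B=644, C=F99): rows 4, 7 → {A,D} = (283, Z90), (283, Z90) ✓
(B=648, C=F87): row 9 → {A,D} = (294, Z12) ✓
(B=649, C=F91): row 10 → {A,D} = (294, Z13) ✓
Every {B, C} value is associated with a single {A, D} value, so {B, C} -> {A, D} holds.

Yes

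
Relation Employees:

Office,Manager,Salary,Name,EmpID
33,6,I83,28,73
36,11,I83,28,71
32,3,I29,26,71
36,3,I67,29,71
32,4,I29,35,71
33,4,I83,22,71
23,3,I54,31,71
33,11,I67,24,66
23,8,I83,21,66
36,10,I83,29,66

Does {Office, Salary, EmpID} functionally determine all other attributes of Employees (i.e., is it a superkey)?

No

Two distinct rows share (Office=32, Salary=I29, EmpID=71), so {Office, Salary, EmpID} does not determine every attribute — not a superkey.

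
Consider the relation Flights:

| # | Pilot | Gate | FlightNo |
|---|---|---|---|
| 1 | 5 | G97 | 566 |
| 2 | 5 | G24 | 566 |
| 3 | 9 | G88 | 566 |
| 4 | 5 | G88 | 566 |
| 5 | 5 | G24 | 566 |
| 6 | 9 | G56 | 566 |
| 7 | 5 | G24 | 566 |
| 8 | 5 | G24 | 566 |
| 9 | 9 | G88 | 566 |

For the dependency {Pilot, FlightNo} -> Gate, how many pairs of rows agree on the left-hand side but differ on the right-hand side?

(Pilot=5, FlightNo=566): violating pairs (1,2), (1,4), (1,5), (1,7), (1,8), (2,4), (4,5), (4,7), (4,8) — 9 pairs.
(Pilot=9, FlightNo=566): violating pairs (3,6), (6,9) — 2 pairs.

11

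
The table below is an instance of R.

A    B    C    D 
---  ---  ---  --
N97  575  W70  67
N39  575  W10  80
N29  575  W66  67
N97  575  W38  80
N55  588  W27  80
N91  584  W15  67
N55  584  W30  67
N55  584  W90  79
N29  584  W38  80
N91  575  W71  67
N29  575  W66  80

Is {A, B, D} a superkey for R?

Yes

All 11 rows have distinct {A, B, D} values, so {A, B, D} → (all attributes) holds and {A, B, D} is a superkey.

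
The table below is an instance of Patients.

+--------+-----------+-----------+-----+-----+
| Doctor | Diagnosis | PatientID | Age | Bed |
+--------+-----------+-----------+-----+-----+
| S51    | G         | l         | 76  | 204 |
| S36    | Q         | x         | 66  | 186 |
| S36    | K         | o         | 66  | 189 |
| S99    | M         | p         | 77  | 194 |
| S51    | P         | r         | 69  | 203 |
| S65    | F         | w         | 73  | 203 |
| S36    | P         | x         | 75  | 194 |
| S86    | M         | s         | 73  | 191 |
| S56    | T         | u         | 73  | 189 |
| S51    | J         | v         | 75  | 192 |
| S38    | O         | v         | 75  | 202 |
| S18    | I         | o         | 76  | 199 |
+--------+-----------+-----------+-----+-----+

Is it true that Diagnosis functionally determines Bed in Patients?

Diagnosis=G: 1 row → Bed = 204 ✓
Diagnosis=Q: 1 row → Bed = 186 ✓
Diagnosis=K: 1 row → Bed = 189 ✓
Diagnosis=M: 2 rows → Bed takes values {194, 191} — violation
Diagnosis=P: 2 rows → Bed takes values {203, 194} — violation
Diagnosis=F: 1 row → Bed = 203 ✓
Diagnosis=T: 1 row → Bed = 189 ✓
Diagnosis=J: 1 row → Bed = 192 ✓
Diagnosis=O: 1 row → Bed = 202 ✓
Diagnosis=I: 1 row → Bed = 199 ✓
Two rows agree on Diagnosis but differ on Bed, so Diagnosis → Bed does not hold.

No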